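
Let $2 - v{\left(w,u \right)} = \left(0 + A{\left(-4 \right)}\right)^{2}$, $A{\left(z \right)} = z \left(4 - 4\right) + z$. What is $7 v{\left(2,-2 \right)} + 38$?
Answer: $-60$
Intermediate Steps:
$A{\left(z \right)} = z$ ($A{\left(z \right)} = z 0 + z = 0 + z = z$)
$v{\left(w,u \right)} = -14$ ($v{\left(w,u \right)} = 2 - \left(0 - 4\right)^{2} = 2 - \left(-4\right)^{2} = 2 - 16 = -14$)
$7 v{\left(2,-2 \right)} + 38 = 7 \left(-14\right) + 38 = -98 + 38 = -60$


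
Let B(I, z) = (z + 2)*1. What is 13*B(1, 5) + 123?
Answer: 214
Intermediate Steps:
B(I, z) = 2 + z (B(I, z) = (2 + z)*1 = 2 + z)
13*B(1, 5) + 123 = 13*(2 + 5) + 123 = 13*7 + 123 = 91 + 123 = 214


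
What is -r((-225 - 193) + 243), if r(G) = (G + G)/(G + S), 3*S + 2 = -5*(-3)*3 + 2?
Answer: -35/16 ≈ -2.1875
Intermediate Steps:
S = 15 (S = -⅔ + (-5*(-3)*3 + 2)/3 = -⅔ + (15*3 + 2)/3 = -⅔ + (45 + 2)/3 = -⅔ + (⅓)*47 = -⅔ + 47/3 = 15)
r(G) = 2*G/(15 + G) (r(G) = (G + G)/(G + 15) = (2*G)/(15 + G) = 2*G/(15 + G))
-r((-225 - 193) + 243) = -2*((-225 - 193) + 243)/(15 + ((-225 - 193) + 243)) = -2*(-418 + 243)/(15 + (-418 + 243)) = -2*(-175)/(15 - 175) = -2*(-175)/(-160) = -2*(-175)*(-1)/160 = -1*35/16 = -35/16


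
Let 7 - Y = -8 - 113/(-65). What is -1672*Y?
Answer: -1441264/65 ≈ -22173.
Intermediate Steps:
Y = 862/65 (Y = 7 - (-8 - 113/(-65)) = 7 - (-8 - 113*(-1/65)) = 7 - (-8 + 113/65) = 7 - 1*(-407/65) = 7 + 407/65 = 862/65 ≈ 13.262)
-1672*Y = -1672*862/65 = -1441264/65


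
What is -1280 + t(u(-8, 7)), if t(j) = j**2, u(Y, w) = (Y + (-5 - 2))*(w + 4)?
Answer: 25945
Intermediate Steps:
u(Y, w) = (-7 + Y)*(4 + w) (u(Y, w) = (Y - 7)*(4 + w) = (-7 + Y)*(4 + w))
-1280 + t(u(-8, 7)) = -1280 + (-28 - 7*7 + 4*(-8) - 8*7)**2 = -1280 + (-28 - 49 - 32 - 56)**2 = -1280 + (-165)**2 = -1280 + 27225 = 25945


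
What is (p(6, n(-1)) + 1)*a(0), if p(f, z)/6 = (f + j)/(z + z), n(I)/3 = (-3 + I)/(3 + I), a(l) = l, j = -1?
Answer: 0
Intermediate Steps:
n(I) = 3*(-3 + I)/(3 + I) (n(I) = 3*((-3 + I)/(3 + I)) = 3*(-3 + I)/(3 + I))
p(f, z) = 3*(-1 + f)/z (p(f, z) = 6*((f - 1)/(z + z)) = 6*((-1 + f)/((2*z))) = 6*((-1 + f)*(1/(2*z))) = 6*((-1 + f)/(2*z)) = 3*(-1 + f)/z)
(p(6, n(-1)) + 1)*a(0) = (3*(-1 + 6)/((3*(-3 - 1)/(3 - 1))) + 1)*0 = (3*5/(3*(-4)/2) + 1)*0 = (3*5/(3*(½)*(-4)) + 1)*0 = (3*5/(-6) + 1)*0 = (3*(-⅙)*5 + 1)*0 = (-5/2 + 1)*0 = -3/2*0 = 0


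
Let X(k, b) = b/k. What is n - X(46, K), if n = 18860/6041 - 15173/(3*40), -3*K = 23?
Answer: -29758691/241640 ≈ -123.15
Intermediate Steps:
K = -23/3 (K = -⅓*23 = -23/3 ≈ -7.6667)
n = -89396893/724920 (n = 18860*(1/6041) - 15173/120 = 18860/6041 - 15173*1/120 = 18860/6041 - 15173/120 = -89396893/724920 ≈ -123.32)
n - X(46, K) = -89396893/724920 - (-23)/(3*46) = -89396893/724920 - 1*(-⅙) = -89396893/724920 + ⅙ = -29758691/241640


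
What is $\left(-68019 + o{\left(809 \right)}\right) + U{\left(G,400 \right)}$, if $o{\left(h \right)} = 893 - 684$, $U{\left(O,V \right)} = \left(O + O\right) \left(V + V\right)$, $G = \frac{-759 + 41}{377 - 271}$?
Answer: $- \frac{4168330}{53} \approx -78648.0$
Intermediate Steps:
$G = - \frac{359}{53}$ ($G = - \frac{718}{106} = \left(-718\right) \frac{1}{106} = - \frac{359}{53} \approx -6.7736$)
$U{\left(O,V \right)} = 4 O V$ ($U{\left(O,V \right)} = 2 O 2 V = 4 O V$)
$o{\left(h \right)} = 209$ ($o{\left(h \right)} = 893 - 684 = 209$)
$\left(-68019 + o{\left(809 \right)}\right) + U{\left(G,400 \right)} = \left(-68019 + 209\right) + 4 \left(- \frac{359}{53}\right) 400 = -67810 - \frac{574400}{53} = - \frac{4168330}{53}$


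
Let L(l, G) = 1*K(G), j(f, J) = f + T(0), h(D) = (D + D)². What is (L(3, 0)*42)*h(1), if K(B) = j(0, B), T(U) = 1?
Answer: 168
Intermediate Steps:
h(D) = 4*D² (h(D) = (2*D)² = 4*D²)
j(f, J) = 1 + f (j(f, J) = f + 1 = 1 + f)
K(B) = 1 (K(B) = 1 + 0 = 1)
L(l, G) = 1 (L(l, G) = 1*1 = 1)
(L(3, 0)*42)*h(1) = (1*42)*(4*1²) = 42*(4*1) = 42*4 = 168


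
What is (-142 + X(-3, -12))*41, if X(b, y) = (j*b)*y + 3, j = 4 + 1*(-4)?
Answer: -5699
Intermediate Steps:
j = 0 (j = 4 - 4 = 0)
X(b, y) = 3 (X(b, y) = (0*b)*y + 3 = 0*y + 3 = 0 + 3 = 3)
(-142 + X(-3, -12))*41 = (-142 + 3)*41 = -139*41 = -5699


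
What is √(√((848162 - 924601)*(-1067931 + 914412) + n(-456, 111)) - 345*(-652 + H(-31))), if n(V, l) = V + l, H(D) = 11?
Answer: √(221145 + 12*√81491934) ≈ 574.00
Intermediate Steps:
√(√((848162 - 924601)*(-1067931 + 914412) + n(-456, 111)) - 345*(-652 + H(-31))) = √(√((848162 - 924601)*(-1067931 + 914412) + (-456 + 111)) - 345*(-652 + 11)) = √(√(-76439*(-153519) - 345) - 345*(-641)) = √(√(11734838841 - 345) + 221145) = √(√11734838496 + 221145) = √(12*√81491934 + 221145) = √(221145 + 12*√81491934)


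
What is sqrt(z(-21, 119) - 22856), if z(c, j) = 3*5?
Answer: I*sqrt(22841) ≈ 151.13*I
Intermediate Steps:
z(c, j) = 15
sqrt(z(-21, 119) - 22856) = sqrt(15 - 22856) = sqrt(-22841) = I*sqrt(22841)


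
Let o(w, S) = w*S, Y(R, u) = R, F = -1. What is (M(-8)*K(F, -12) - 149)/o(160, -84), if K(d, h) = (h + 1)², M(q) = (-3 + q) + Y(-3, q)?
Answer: 1843/13440 ≈ 0.13713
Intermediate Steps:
M(q) = -6 + q (M(q) = (-3 + q) - 3 = -6 + q)
K(d, h) = (1 + h)²
o(w, S) = S*w
(M(-8)*K(F, -12) - 149)/o(160, -84) = ((-6 - 8)*(1 - 12)² - 149)/((-84*160)) = (-14*(-11)² - 149)/(-13440) = (-14*121 - 149)*(-1/13440) = (-1694 - 149)*(-1/13440) = -1843*(-1/13440) = 1843/13440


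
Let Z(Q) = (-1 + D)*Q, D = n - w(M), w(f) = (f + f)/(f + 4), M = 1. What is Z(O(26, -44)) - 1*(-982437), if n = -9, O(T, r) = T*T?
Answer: 4877033/5 ≈ 9.7541e+5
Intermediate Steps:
O(T, r) = T²
w(f) = 2*f/(4 + f) (w(f) = (2*f)/(4 + f) = 2*f/(4 + f))
D = -47/5 (D = -9 - 2/(4 + 1) = -9 - 2/5 = -9 - 1*⅖ = -9 - ⅖ = -47/5 ≈ -9.4000)
Z(Q) = -52*Q/5 (Z(Q) = (-1 - 47/5)*Q = -52*Q/5)
Z(O(26, -44)) - 1*(-982437) = -52/5*26² - 1*(-982437) = -52/5*676 + 982437 = -35152/5 + 982437 = 4877033/5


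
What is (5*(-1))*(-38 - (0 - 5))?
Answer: 165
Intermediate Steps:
(5*(-1))*(-38 - (0 - 5)) = -5*(-38 - 1*(-5)) = -5*(-38 + 5) = -5*(-33) = 165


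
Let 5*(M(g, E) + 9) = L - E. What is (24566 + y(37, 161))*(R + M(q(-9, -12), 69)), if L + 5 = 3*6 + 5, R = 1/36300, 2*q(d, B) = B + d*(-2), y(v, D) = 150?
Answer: -4306509661/9075 ≈ -4.7455e+5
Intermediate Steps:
q(d, B) = B/2 - d (q(d, B) = (B + d*(-2))/2 = (B - 2*d)/2 = B/2 - d)
R = 1/36300 ≈ 2.7548e-5
L = 18 (L = -5 + (3*6 + 5) = -5 + (18 + 5) = -5 + 23 = 18)
M(g, E) = -27/5 - E/5 (M(g, E) = -9 + (18 - E)/5 = -9 + (18/5 - E/5) = -27/5 - E/5)
(24566 + y(37, 161))*(R + M(q(-9, -12), 69)) = (24566 + 150)*(1/36300 + (-27/5 - 1/5*69)) = 24716*(1/36300 + (-27/5 - 69/5)) = 24716*(1/36300 - 96/5) = 24716*(-696959/36300) = -4306509661/9075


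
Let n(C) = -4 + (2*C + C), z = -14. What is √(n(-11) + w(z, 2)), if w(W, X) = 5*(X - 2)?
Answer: I*√37 ≈ 6.0828*I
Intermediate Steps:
n(C) = -4 + 3*C
w(W, X) = -10 + 5*X (w(W, X) = 5*(-2 + X) = -10 + 5*X)
√(n(-11) + w(z, 2)) = √((-4 + 3*(-11)) + (-10 + 5*2)) = √((-4 - 33) + (-10 + 10)) = √(-37 + 0) = √(-37) = I*√37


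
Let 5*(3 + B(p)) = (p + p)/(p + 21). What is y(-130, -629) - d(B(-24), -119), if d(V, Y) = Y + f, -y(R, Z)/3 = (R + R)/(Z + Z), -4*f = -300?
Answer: 27286/629 ≈ 43.380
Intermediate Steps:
f = 75 (f = -¼*(-300) = 75)
B(p) = -3 + 2*p/(5*(21 + p)) (B(p) = -3 + ((p + p)/(p + 21))/5 = -3 + ((2*p)/(21 + p))/5 = -3 + (2*p/(21 + p))/5 = -3 + 2*p/(5*(21 + p)))
y(R, Z) = -3*R/Z (y(R, Z) = -3*(R + R)/(Z + Z) = -3*2*R/(2*Z) = -3*2*R*1/(2*Z) = -3*R/Z)
d(V, Y) = 75 + Y (d(V, Y) = Y + 75 = 75 + Y)
y(-130, -629) - d(B(-24), -119) = -3*(-130)/(-629) - (75 - 119) = -3*(-130)*(-1/629) - 1*(-44) = -390/629 + 44 = 27286/629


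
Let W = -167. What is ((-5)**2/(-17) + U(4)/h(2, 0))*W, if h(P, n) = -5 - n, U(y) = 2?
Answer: 26553/85 ≈ 312.39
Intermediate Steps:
((-5)**2/(-17) + U(4)/h(2, 0))*W = ((-5)**2/(-17) + 2/(-5 - 1*0))*(-167) = (25*(-1/17) + 2/(-5 + 0))*(-167) = (-25/17 + 2/(-5))*(-167) = (-25/17 + 2*(-1/5))*(-167) = (-25/17 - 2/5)*(-167) = -159/85*(-167) = 26553/85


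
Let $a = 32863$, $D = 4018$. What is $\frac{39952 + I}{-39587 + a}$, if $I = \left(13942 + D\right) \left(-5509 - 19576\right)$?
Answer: $\frac{112621662}{1681} \approx 66997.0$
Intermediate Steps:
$I = -450526600$ ($I = \left(13942 + 4018\right) \left(-5509 - 19576\right) = 17960 \left(-25085\right) = -450526600$)
$\frac{39952 + I}{-39587 + a} = \frac{39952 - 450526600}{-39587 + 32863} = - \frac{450486648}{-6724} = \left(-450486648\right) \left(- \frac{1}{6724}\right) = \frac{112621662}{1681}$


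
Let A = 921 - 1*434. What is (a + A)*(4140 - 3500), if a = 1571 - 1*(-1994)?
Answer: 2593280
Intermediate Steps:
A = 487 (A = 921 - 434 = 487)
a = 3565 (a = 1571 + 1994 = 3565)
(a + A)*(4140 - 3500) = (3565 + 487)*(4140 - 3500) = 4052*640 = 2593280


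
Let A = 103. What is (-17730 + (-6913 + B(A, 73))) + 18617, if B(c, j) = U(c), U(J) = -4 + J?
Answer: -5927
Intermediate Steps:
B(c, j) = -4 + c
(-17730 + (-6913 + B(A, 73))) + 18617 = (-17730 + (-6913 + (-4 + 103))) + 18617 = (-17730 + (-6913 + 99)) + 18617 = (-17730 - 6814) + 18617 = -24544 + 18617 = -5927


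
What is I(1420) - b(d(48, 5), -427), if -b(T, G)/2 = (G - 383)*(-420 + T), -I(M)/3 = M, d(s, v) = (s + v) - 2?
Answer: 593520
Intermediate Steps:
d(s, v) = -2 + s + v
I(M) = -3*M
b(T, G) = -2*(-420 + T)*(-383 + G) (b(T, G) = -2*(G - 383)*(-420 + T) = -2*(-383 + G)*(-420 + T) = -2*(-420 + T)*(-383 + G))
I(1420) - b(d(48, 5), -427) = -3*1420 - (-321720 + 766*(-2 + 48 + 5) + 840*(-427) - 2*(-427)*(-2 + 48 + 5)) = -4260 - (-321720 + 766*51 - 358680 - 2*(-427)*51) = -4260 - (-321720 + 39066 - 358680 + 43554) = -4260 - 1*(-597780) = -4260 + 597780 = 593520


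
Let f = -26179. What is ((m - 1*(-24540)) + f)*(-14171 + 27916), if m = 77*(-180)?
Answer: -213033755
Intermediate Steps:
m = -13860
((m - 1*(-24540)) + f)*(-14171 + 27916) = ((-13860 - 1*(-24540)) - 26179)*(-14171 + 27916) = ((-13860 + 24540) - 26179)*13745 = (10680 - 26179)*13745 = -15499*13745 = -213033755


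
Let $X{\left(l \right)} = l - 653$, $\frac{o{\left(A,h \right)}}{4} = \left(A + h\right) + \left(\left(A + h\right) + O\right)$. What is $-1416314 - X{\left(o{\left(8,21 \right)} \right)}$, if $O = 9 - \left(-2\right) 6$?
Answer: $-1415977$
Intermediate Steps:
$O = 21$ ($O = 9 - -12 = 9 + 12 = 21$)
$o{\left(A,h \right)} = 84 + 8 A + 8 h$ ($o{\left(A,h \right)} = 4 \left(\left(A + h\right) + \left(\left(A + h\right) + 21\right)\right) = 4 \left(\left(A + h\right) + \left(21 + A + h\right)\right) = 4 \left(21 + 2 A + 2 h\right) = 84 + 8 A + 8 h$)
$X{\left(l \right)} = -653 + l$ ($X{\left(l \right)} = l - 653 = -653 + l$)
$-1416314 - X{\left(o{\left(8,21 \right)} \right)} = -1416314 - \left(-653 + \left(84 + 8 \cdot 8 + 8 \cdot 21\right)\right) = -1416314 - \left(-653 + \left(84 + 64 + 168\right)\right) = -1416314 - \left(-653 + 316\right) = -1416314 - -337 = -1416314 + 337 = -1415977$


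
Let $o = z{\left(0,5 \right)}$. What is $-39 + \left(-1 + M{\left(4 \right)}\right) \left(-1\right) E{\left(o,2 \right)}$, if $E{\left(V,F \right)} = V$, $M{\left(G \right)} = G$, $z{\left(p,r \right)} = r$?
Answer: $-54$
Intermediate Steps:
$o = 5$
$-39 + \left(-1 + M{\left(4 \right)}\right) \left(-1\right) E{\left(o,2 \right)} = -39 + \left(-1 + 4\right) \left(-1\right) 5 = -39 + 3 \left(-1\right) 5 = -39 - 15 = -54$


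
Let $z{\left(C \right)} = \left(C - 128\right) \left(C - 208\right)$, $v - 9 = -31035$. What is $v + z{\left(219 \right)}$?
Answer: $-30025$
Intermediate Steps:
$v = -31026$ ($v = 9 - 31035 = -31026$)
$z{\left(C \right)} = \left(-208 + C\right) \left(-128 + C\right)$ ($z{\left(C \right)} = \left(-128 + C\right) \left(-208 + C\right) = \left(-208 + C\right) \left(-128 + C\right)$)
$v + z{\left(219 \right)} = -31026 + \left(26624 + 219^{2} - 73584\right) = -31026 + \left(26624 + 47961 - 73584\right) = -31026 + 1001 = -30025$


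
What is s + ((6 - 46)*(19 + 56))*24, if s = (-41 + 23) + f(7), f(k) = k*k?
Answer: -71969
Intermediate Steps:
f(k) = k²
s = 31 (s = (-41 + 23) + 7² = -18 + 49 = 31)
s + ((6 - 46)*(19 + 56))*24 = 31 + ((6 - 46)*(19 + 56))*24 = 31 - 40*75*24 = 31 - 3000*24 = 31 - 72000 = -71969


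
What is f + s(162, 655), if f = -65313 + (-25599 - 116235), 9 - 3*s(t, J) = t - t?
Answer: -207144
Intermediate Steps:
s(t, J) = 3 (s(t, J) = 3 - (t - t)/3 = 3 - ⅓*0 = 3 + 0 = 3)
f = -207147 (f = -65313 - 141834 = -207147)
f + s(162, 655) = -207147 + 3 = -207144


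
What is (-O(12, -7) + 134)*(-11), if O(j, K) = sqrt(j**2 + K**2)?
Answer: -1474 + 11*sqrt(193) ≈ -1321.2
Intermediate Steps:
O(j, K) = sqrt(K**2 + j**2)
(-O(12, -7) + 134)*(-11) = (-sqrt((-7)**2 + 12**2) + 134)*(-11) = (-sqrt(49 + 144) + 134)*(-11) = (-sqrt(193) + 134)*(-11) = (134 - sqrt(193))*(-11) = -1474 + 11*sqrt(193)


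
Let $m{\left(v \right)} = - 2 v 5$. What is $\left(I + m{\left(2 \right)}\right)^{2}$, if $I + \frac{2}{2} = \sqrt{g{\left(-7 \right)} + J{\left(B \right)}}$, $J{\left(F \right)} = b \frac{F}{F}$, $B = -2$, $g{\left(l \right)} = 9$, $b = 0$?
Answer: $324$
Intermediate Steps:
$J{\left(F \right)} = 0$ ($J{\left(F \right)} = 0 \frac{F}{F} = 0 \cdot 1 = 0$)
$m{\left(v \right)} = - 10 v$
$I = 2$ ($I = -1 + \sqrt{9 + 0} = -1 + \sqrt{9} = -1 + 3 = 2$)
$\left(I + m{\left(2 \right)}\right)^{2} = \left(2 - 20\right)^{2} = \left(-18\right)^{2} = 324$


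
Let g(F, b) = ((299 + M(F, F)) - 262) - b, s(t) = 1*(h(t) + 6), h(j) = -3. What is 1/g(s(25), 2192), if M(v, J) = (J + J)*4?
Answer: -1/2131 ≈ -0.00046926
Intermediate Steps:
M(v, J) = 8*J (M(v, J) = (2*J)*4 = 8*J)
s(t) = 3 (s(t) = 1*(-3 + 6) = 1*3 = 3)
g(F, b) = 37 - b + 8*F (g(F, b) = ((299 + 8*F) - 262) - b = (37 + 8*F) - b = 37 - b + 8*F)
1/g(s(25), 2192) = 1/(37 - 1*2192 + 8*3) = 1/(37 - 2192 + 24) = 1/(-2131) = -1/2131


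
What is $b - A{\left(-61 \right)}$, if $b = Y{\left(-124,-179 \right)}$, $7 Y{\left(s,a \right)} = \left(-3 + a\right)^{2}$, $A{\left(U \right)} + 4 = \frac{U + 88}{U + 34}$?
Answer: $4737$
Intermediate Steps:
$A{\left(U \right)} = -4 + \frac{88 + U}{34 + U}$ ($A{\left(U \right)} = -4 + \frac{U + 88}{U + 34} = -4 + \frac{88 + U}{34 + U}$)
$Y{\left(s,a \right)} = \frac{\left(-3 + a\right)^{2}}{7}$
$b = 4732$ ($b = \frac{\left(-3 - 179\right)^{2}}{7} = \frac{\left(-182\right)^{2}}{7} = \frac{1}{7} \cdot 33124 = 4732$)
$b - A{\left(-61 \right)} = 4732 - \frac{3 \left(-16 - -61\right)}{34 - 61} = 4732 - \frac{3 \left(-16 + 61\right)}{-27} = 4732 - 3 \left(- \frac{1}{27}\right) 45 = 4732 - -5 = 4732 + 5 = 4737$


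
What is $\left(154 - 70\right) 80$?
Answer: $6720$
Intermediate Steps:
$\left(154 - 70\right) 80 = 84 \cdot 80 = 6720$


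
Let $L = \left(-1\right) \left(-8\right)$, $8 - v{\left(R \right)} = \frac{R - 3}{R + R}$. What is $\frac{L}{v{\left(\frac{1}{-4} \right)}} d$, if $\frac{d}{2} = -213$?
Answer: $-2272$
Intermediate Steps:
$d = -426$ ($d = 2 \left(-213\right) = -426$)
$v{\left(R \right)} = 8 - \frac{-3 + R}{2 R}$ ($v{\left(R \right)} = 8 - \frac{R - 3}{R + R} = 8 - \frac{-3 + R}{2 R}$)
$L = 8$
$\frac{L}{v{\left(\frac{1}{-4} \right)}} d = \frac{8}{\frac{3}{2} \frac{1}{\frac{1}{-4}} \left(1 + \frac{5}{-4}\right)} \left(-426\right) = \frac{8}{\frac{3}{2} \frac{1}{- \frac{1}{4}} \left(1 + 5 \left(- \frac{1}{4}\right)\right)} \left(-426\right) = \frac{8}{\frac{3}{2} \left(-4\right) \left(1 - \frac{5}{4}\right)} \left(-426\right) = \frac{8}{\frac{3}{2} \left(-4\right) \left(- \frac{1}{4}\right)} \left(-426\right) = \frac{8}{\frac{3}{2}} \left(-426\right) = 8 \cdot \frac{2}{3} \left(-426\right) = \frac{16}{3} \left(-426\right) = -2272$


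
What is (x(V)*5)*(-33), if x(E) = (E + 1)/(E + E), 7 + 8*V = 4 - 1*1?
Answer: 165/2 ≈ 82.500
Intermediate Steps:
V = -1/2 (V = -7/8 + (4 - 1*1)/8 = -7/8 + (4 - 1)/8 = -7/8 + (1/8)*3 = -7/8 + 3/8 = -1/2 ≈ -0.50000)
x(E) = (1 + E)/(2*E) (x(E) = (1 + E)/((2*E)) = (1 + E)*(1/(2*E)) = (1 + E)/(2*E))
(x(V)*5)*(-33) = (((1 - 1/2)/(2*(-1/2)))*5)*(-33) = (((1/2)*(-2)*(1/2))*5)*(-33) = -1/2*5*(-33) = -5/2*(-33) = 165/2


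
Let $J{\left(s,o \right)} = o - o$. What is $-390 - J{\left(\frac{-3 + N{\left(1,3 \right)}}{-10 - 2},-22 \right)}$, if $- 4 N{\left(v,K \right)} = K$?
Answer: $-390$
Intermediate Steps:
$N{\left(v,K \right)} = - \frac{K}{4}$
$J{\left(s,o \right)} = 0$
$-390 - J{\left(\frac{-3 + N{\left(1,3 \right)}}{-10 - 2},-22 \right)} = -390 - 0 = -390 + 0 = -390$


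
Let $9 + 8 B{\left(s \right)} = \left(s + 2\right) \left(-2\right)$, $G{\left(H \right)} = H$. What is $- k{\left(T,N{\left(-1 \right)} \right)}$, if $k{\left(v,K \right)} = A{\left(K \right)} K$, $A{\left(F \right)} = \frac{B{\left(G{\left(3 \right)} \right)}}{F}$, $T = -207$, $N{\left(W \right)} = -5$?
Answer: $\frac{19}{8} \approx 2.375$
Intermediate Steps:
$B{\left(s \right)} = - \frac{13}{8} - \frac{s}{4}$ ($B{\left(s \right)} = - \frac{9}{8} + \frac{\left(s + 2\right) \left(-2\right)}{8} = - \frac{9}{8} + \frac{\left(2 + s\right) \left(-2\right)}{8} = - \frac{9}{8} + \frac{-4 - 2 s}{8} = - \frac{9}{8} - \left(\frac{1}{2} + \frac{s}{4}\right) = - \frac{13}{8} - \frac{s}{4}$)
$A{\left(F \right)} = - \frac{19}{8 F}$ ($A{\left(F \right)} = \frac{- \frac{13}{8} - \frac{3}{4}}{F} = - \frac{19}{8 F}$)
$k{\left(v,K \right)} = - \frac{19}{8}$ ($k{\left(v,K \right)} = - \frac{19}{8 K} K = - \frac{19}{8}$)
$- k{\left(T,N{\left(-1 \right)} \right)} = \left(-1\right) \left(- \frac{19}{8}\right) = \frac{19}{8}$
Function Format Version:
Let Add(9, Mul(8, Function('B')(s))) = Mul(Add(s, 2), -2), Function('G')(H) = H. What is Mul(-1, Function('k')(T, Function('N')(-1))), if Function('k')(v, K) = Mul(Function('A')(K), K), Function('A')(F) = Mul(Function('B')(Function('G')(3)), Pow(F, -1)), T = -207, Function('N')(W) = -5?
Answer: Rational(19, 8) ≈ 2.3750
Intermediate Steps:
Function('B')(s) = Add(Rational(-13, 8), Mul(Rational(-1, 4), s)) (Function('B')(s) = Add(Rational(-9, 8), Mul(Rational(1, 8), Mul(Add(s, 2), -2))) = Add(Rational(-9, 8), Mul(Rational(1, 8), Mul(Add(2, s), -2))) = Add(Rational(-9, 8), Mul(Rational(1, 8), Add(-4, Mul(-2, s)))) = Add(Rational(-9, 8), Add(Rational(-1, 2), Mul(Rational(-1, 4), s))) = Add(Rational(-13, 8), Mul(Rational(-1, 4), s)))
Function('A')(F) = Mul(Rational(-19, 8), Pow(F, -1)) (Function('A')(F) = Mul(Add(Rational(-13, 8), Mul(Rational(-1, 4), 3)), Pow(F, -1)) = Mul(Add(Rational(-13, 8), Rational(-3, 4)), Pow(F, -1)) = Mul(Rational(-19, 8), Pow(F, -1)))
Function('k')(v, K) = Rational(-19, 8) (Function('k')(v, K) = Mul(Mul(Rational(-19, 8), Pow(K, -1)), K) = Rational(-19, 8))
Mul(-1, Function('k')(T, Function('N')(-1))) = Mul(-1, Rational(-19, 8)) = Rational(19, 8)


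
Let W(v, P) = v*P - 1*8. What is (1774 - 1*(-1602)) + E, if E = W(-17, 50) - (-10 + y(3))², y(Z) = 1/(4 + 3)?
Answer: 118621/49 ≈ 2420.8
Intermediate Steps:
y(Z) = ⅐ (y(Z) = 1/7 = ⅐)
W(v, P) = -8 + P*v (W(v, P) = P*v - 8 = -8 + P*v)
E = -46803/49 (E = (-8 + 50*(-17)) - (-10 + ⅐)² = (-8 - 850) - (-69/7)² = -858 - 1*4761/49 = -858 - 4761/49 = -46803/49 ≈ -955.16)
(1774 - 1*(-1602)) + E = (1774 - 1*(-1602)) - 46803/49 = (1774 + 1602) - 46803/49 = 3376 - 46803/49 = 118621/49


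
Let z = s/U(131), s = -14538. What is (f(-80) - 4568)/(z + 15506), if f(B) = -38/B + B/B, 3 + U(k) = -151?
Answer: -14064897/48049240 ≈ -0.29272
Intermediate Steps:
U(k) = -154 (U(k) = -3 - 151 = -154)
z = 7269/77 (z = -14538/(-154) = -14538*(-1/154) = 7269/77 ≈ 94.403)
f(B) = 1 - 38/B (f(B) = -38/B + 1 = 1 - 38/B)
(f(-80) - 4568)/(z + 15506) = ((-38 - 80)/(-80) - 4568)/(7269/77 + 15506) = (-1/80*(-118) - 4568)/(1201231/77) = (59/40 - 4568)*(77/1201231) = -182661/40*77/1201231 = -14064897/48049240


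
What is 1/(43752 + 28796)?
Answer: 1/72548 ≈ 1.3784e-5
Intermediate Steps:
1/(43752 + 28796) = 1/72548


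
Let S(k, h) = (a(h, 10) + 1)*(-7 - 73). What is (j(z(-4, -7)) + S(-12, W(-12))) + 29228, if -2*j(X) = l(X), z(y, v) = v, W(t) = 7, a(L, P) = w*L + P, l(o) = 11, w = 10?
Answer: 45485/2 ≈ 22743.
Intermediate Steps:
a(L, P) = P + 10*L (a(L, P) = 10*L + P = P + 10*L)
j(X) = -11/2 (j(X) = -1/2*11 = -11/2)
S(k, h) = -880 - 800*h (S(k, h) = ((10 + 10*h) + 1)*(-7 - 73) = (11 + 10*h)*(-80) = -880 - 800*h)
(j(z(-4, -7)) + S(-12, W(-12))) + 29228 = (-11/2 + (-880 - 800*7)) + 29228 = (-11/2 + (-880 - 5600)) + 29228 = (-11/2 - 6480) + 29228 = -12971/2 + 29228 = 45485/2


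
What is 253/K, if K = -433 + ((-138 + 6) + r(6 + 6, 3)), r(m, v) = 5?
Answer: -253/560 ≈ -0.45179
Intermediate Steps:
K = -560 (K = -433 + ((-138 + 6) + 5) = -433 + (-132 + 5) = -433 - 127 = -560)
253/K = 253/(-560) = 253*(-1/560) = -253/560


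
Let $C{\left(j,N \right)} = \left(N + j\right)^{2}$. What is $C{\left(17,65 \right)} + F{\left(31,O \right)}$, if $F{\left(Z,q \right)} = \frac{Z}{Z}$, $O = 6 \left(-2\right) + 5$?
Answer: $6725$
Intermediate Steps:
$O = -7$ ($O = -12 + 5 = -7$)
$F{\left(Z,q \right)} = 1$
$C{\left(17,65 \right)} + F{\left(31,O \right)} = \left(65 + 17\right)^{2} + 1 = 82^{2} + 1 = 6724 + 1 = 6725$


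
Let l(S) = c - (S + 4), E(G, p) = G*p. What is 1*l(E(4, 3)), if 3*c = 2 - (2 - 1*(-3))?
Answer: -17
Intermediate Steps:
c = -1 (c = (2 - (2 - 1*(-3)))/3 = (2 - (2 + 3))/3 = (2 - 1*5)/3 = (2 - 5)/3 = (1/3)*(-3) = -1)
l(S) = -5 - S (l(S) = -1 - (S + 4) = -1 - (4 + S) = -1 + (-4 - S) = -5 - S)
1*l(E(4, 3)) = 1*(-5 - 4*3) = 1*(-5 - 1*12) = 1*(-5 - 12) = 1*(-17) = -17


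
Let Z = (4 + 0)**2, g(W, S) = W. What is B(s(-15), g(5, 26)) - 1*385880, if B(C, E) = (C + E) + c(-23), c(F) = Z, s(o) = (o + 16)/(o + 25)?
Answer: -3858589/10 ≈ -3.8586e+5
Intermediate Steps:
s(o) = (16 + o)/(25 + o)
Z = 16 (Z = 4**2 = 16)
c(F) = 16
B(C, E) = 16 + C + E (B(C, E) = (C + E) + 16 = 16 + C + E)
B(s(-15), g(5, 26)) - 1*385880 = (16 + (16 - 15)/(25 - 15) + 5) - 1*385880 = (16 + 1/10 + 5) - 385880 = 211/10 - 385880 = -3858589/10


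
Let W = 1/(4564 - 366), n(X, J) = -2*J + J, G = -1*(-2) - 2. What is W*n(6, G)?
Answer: 0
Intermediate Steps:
G = 0 (G = 2 - 2 = 0)
n(X, J) = -J
W = 1/4198 ≈ 0.00023821
W*n(6, G) = (-1*0)/4198 = (1/4198)*0 = 0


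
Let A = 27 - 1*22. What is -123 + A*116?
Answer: 457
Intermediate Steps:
A = 5 (A = 27 - 22 = 5)
-123 + A*116 = -123 + 5*116 = -123 + 580 = 457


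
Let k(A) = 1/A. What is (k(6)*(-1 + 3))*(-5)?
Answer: -5/3 ≈ -1.6667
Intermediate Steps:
(k(6)*(-1 + 3))*(-5) = ((-1 + 3)/6)*(-5) = ((⅙)*2)*(-5) = (⅓)*(-5) = -5/3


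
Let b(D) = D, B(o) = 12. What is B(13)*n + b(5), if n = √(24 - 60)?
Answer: 5 + 72*I ≈ 5.0 + 72.0*I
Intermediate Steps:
n = 6*I (n = √(-36) = 6*I ≈ 6.0*I)
B(13)*n + b(5) = 12*(6*I) + 5 = 72*I + 5 = 5 + 72*I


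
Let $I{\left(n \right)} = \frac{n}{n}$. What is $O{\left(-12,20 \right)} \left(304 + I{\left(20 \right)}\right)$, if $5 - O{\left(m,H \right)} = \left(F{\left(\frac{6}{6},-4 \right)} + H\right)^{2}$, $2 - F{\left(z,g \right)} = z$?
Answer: $-132980$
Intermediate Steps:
$F{\left(z,g \right)} = 2 - z$
$I{\left(n \right)} = 1$
$O{\left(m,H \right)} = 5 - \left(1 + H\right)^{2}$ ($O{\left(m,H \right)} = 5 - \left(\left(2 - \frac{6}{6}\right) + H\right)^{2} = 5 - \left(\left(2 - 6 \cdot \frac{1}{6}\right) + H\right)^{2} = 5 - \left(\left(2 - 1\right) + H\right)^{2} = 5 - \left(1 + H\right)^{2}$)
$O{\left(-12,20 \right)} \left(304 + I{\left(20 \right)}\right) = \left(5 - \left(1 + 20\right)^{2}\right) \left(304 + 1\right) = \left(5 - 21^{2}\right) 305 = \left(5 - 441\right) 305 = \left(-436\right) 305 = -132980$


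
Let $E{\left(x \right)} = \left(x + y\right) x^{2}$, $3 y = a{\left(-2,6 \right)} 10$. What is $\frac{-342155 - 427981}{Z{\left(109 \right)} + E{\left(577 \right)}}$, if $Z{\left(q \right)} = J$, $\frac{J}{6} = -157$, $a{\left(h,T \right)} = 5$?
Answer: $- \frac{2310408}{592943723} \approx -0.0038965$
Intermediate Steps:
$y = \frac{50}{3}$ ($y = \frac{5 \cdot 10}{3} = \frac{1}{3} \cdot 50 = \frac{50}{3} \approx 16.667$)
$J = -942$ ($J = 6 \left(-157\right) = -942$)
$Z{\left(q \right)} = -942$
$E{\left(x \right)} = x^{2} \left(\frac{50}{3} + x\right)$ ($E{\left(x \right)} = \left(x + \frac{50}{3}\right) x^{2} = \left(\frac{50}{3} + x\right) x^{2} = x^{2} \left(\frac{50}{3} + x\right)$)
$\frac{-342155 - 427981}{Z{\left(109 \right)} + E{\left(577 \right)}} = \frac{-342155 - 427981}{-942 + 577^{2} \left(\frac{50}{3} + 577\right)} = - \frac{770136}{-942 + 332929 \cdot \frac{1781}{3}} = - \frac{770136}{-942 + \frac{592946549}{3}} = - \frac{770136}{\frac{592943723}{3}} = \left(-770136\right) \frac{3}{592943723} = - \frac{2310408}{592943723}$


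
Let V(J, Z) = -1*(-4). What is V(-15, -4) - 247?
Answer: -243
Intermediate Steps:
V(J, Z) = 4
V(-15, -4) - 247 = 4 - 247 = -243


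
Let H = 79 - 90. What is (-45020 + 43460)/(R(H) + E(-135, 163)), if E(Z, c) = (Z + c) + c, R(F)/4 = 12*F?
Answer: 1560/337 ≈ 4.6291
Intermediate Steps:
H = -11
R(F) = 48*F (R(F) = 4*(12*F) = 48*F)
E(Z, c) = Z + 2*c
(-45020 + 43460)/(R(H) + E(-135, 163)) = (-45020 + 43460)/(48*(-11) + (-135 + 2*163)) = -1560/(-528 + (-135 + 326)) = -1560/(-528 + 191) = -1560/(-337) = -1560*(-1/337) = 1560/337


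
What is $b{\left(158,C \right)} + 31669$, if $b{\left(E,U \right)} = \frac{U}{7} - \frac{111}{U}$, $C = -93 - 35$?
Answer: $\frac{28359817}{896} \approx 31652.0$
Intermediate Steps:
$C = -128$ ($C = -93 - 35 = -128$)
$b{\left(E,U \right)} = - \frac{111}{U} + \frac{U}{7}$ ($b{\left(E,U \right)} = U \frac{1}{7} - \frac{111}{U} = \frac{U}{7} - \frac{111}{U} = - \frac{111}{U} + \frac{U}{7}$)
$b{\left(158,C \right)} + 31669 = \left(- \frac{111}{-128} + \frac{1}{7} \left(-128\right)\right) + 31669 = \left(\left(-111\right) \left(- \frac{1}{128}\right) - \frac{128}{7}\right) + 31669 = \left(\frac{111}{128} - \frac{128}{7}\right) + 31669 = - \frac{15607}{896} + 31669 = \frac{28359817}{896}$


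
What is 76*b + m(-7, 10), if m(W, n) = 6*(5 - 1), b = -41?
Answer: -3092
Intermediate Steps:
m(W, n) = 24 (m(W, n) = 6*4 = 24)
76*b + m(-7, 10) = 76*(-41) + 24 = -3116 + 24 = -3092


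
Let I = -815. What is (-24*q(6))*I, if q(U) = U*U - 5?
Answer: 606360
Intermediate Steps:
q(U) = -5 + U² (q(U) = U² - 5 = -5 + U²)
(-24*q(6))*I = -24*(-5 + 6²)*(-815) = -24*(-5 + 36)*(-815) = -24*31*(-815) = -744*(-815) = 606360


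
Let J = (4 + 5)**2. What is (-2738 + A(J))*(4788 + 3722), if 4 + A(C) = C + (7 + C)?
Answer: -21896230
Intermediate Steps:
J = 81 (J = 9**2 = 81)
A(C) = 3 + 2*C (A(C) = -4 + (C + (7 + C)) = -4 + (7 + 2*C) = 3 + 2*C)
(-2738 + A(J))*(4788 + 3722) = (-2738 + (3 + 2*81))*(4788 + 3722) = (-2738 + (3 + 162))*8510 = (-2738 + 165)*8510 = -2573*8510 = -21896230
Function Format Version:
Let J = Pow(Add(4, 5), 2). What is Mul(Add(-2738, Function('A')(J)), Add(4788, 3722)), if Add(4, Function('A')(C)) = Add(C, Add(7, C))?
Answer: -21896230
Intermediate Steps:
J = 81 (J = Pow(9, 2) = 81)
Function('A')(C) = Add(3, Mul(2, C)) (Function('A')(C) = Add(-4, Add(C, Add(7, C))) = Add(-4, Add(7, Mul(2, C))) = Add(3, Mul(2, C)))
Mul(Add(-2738, Function('A')(J)), Add(4788, 3722)) = Mul(Add(-2738, Add(3, Mul(2, 81))), Add(4788, 3722)) = Mul(Add(-2738, Add(3, 162)), 8510) = Mul(Add(-2738, 165), 8510) = Mul(-2573, 8510) = -21896230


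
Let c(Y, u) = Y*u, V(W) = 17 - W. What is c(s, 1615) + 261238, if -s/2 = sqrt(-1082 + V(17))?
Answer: 261238 - 3230*I*sqrt(1082) ≈ 2.6124e+5 - 1.0625e+5*I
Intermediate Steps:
s = -2*I*sqrt(1082) (s = -2*sqrt(-1082 + (17 - 1*17)) = -2*sqrt(-1082 + (17 - 17)) = -2*sqrt(-1082 + 0) = -2*I*sqrt(1082) ≈ -65.788*I)
c(s, 1615) + 261238 = -2*I*sqrt(1082)*1615 + 261238 = -3230*I*sqrt(1082) + 261238 = 261238 - 3230*I*sqrt(1082)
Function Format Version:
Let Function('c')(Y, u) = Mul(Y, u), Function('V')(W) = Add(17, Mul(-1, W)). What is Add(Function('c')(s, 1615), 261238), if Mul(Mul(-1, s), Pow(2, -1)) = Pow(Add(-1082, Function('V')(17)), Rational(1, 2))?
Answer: Add(261238, Mul(-3230, I, Pow(1082, Rational(1, 2)))) ≈ Add(2.6124e+5, Mul(-1.0625e+5, I))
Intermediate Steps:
s = Mul(-2, I, Pow(1082, Rational(1, 2))) (s = Mul(-2, Pow(Add(-1082, Add(17, Mul(-1, 17))), Rational(1, 2))) = Mul(-2, Pow(Add(-1082, Add(17, -17)), Rational(1, 2))) = Mul(-2, Pow(Add(-1082, 0), Rational(1, 2))) = Mul(-2, Pow(-1082, Rational(1, 2))) = Mul(-2, Mul(I, Pow(1082, Rational(1, 2)))) = Mul(-2, I, Pow(1082, Rational(1, 2))) ≈ Mul(-65.788, I))
Add(Function('c')(s, 1615), 261238) = Add(Mul(Mul(-2, I, Pow(1082, Rational(1, 2))), 1615), 261238) = Add(Mul(-3230, I, Pow(1082, Rational(1, 2))), 261238) = Add(261238, Mul(-3230, I, Pow(1082, Rational(1, 2))))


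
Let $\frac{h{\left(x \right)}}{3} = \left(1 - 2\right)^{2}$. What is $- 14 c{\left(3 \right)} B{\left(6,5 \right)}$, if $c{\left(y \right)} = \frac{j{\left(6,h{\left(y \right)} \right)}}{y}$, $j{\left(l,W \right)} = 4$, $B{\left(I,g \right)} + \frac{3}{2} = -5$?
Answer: $\frac{364}{3} \approx 121.33$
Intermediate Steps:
$h{\left(x \right)} = 3$ ($h{\left(x \right)} = 3 \left(1 - 2\right)^{2} = 3 \left(-1\right)^{2} = 3 \cdot 1 = 3$)
$B{\left(I,g \right)} = - \frac{13}{2}$ ($B{\left(I,g \right)} = - \frac{3}{2} - 5 = - \frac{13}{2}$)
$c{\left(y \right)} = \frac{4}{y}$
$- 14 c{\left(3 \right)} B{\left(6,5 \right)} = - 14 \cdot \frac{4}{3} \left(- \frac{13}{2}\right) = - 14 \cdot 4 \cdot \frac{1}{3} \left(- \frac{13}{2}\right) = \left(-14\right) \frac{4}{3} \left(- \frac{13}{2}\right) = \left(- \frac{56}{3}\right) \left(- \frac{13}{2}\right) = \frac{364}{3}$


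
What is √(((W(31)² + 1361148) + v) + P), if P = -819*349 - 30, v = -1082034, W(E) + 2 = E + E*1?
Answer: I*√3147 ≈ 56.098*I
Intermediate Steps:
W(E) = -2 + 2*E (W(E) = -2 + (E + E*1) = -2 + (E + E) = -2 + 2*E)
P = -285861 (P = -285831 - 30 = -285861)
√(((W(31)² + 1361148) + v) + P) = √((((-2 + 2*31)² + 1361148) - 1082034) - 285861) = √((((-2 + 62)² + 1361148) - 1082034) - 285861) = √(((60² + 1361148) - 1082034) - 285861) = √(((3600 + 1361148) - 1082034) - 285861) = √((1364748 - 1082034) - 285861) = √(282714 - 285861) = √(-3147) = I*√3147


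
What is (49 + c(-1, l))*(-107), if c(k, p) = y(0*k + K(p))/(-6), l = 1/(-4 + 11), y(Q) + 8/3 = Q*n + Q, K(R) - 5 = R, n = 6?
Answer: -41837/9 ≈ -4648.6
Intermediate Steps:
K(R) = 5 + R
y(Q) = -8/3 + 7*Q (y(Q) = -8/3 + (Q*6 + Q) = -8/3 + (6*Q + Q) = -8/3 + 7*Q)
l = ⅐ (l = 1/7 = ⅐ ≈ 0.14286)
c(k, p) = -97/18 - 7*p/6 (c(k, p) = (-8/3 + 7*(0*k + (5 + p)))/(-6) = (-8/3 + 7*(0 + (5 + p)))*(-⅙) = (-8/3 + 7*(5 + p))*(-⅙) = (-8/3 + (35 + 7*p))*(-⅙) = (97/3 + 7*p)*(-⅙) = -97/18 - 7*p/6)
(49 + c(-1, l))*(-107) = (49 + (-97/18 - 7/6*⅐))*(-107) = (49 + (-97/18 - ⅙))*(-107) = (49 - 50/9)*(-107) = (391/9)*(-107) = -41837/9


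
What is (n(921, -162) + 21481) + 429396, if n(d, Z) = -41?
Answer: 450836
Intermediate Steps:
(n(921, -162) + 21481) + 429396 = (-41 + 21481) + 429396 = 21440 + 429396 = 450836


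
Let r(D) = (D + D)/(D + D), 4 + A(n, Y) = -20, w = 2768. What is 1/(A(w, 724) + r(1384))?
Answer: -1/23 ≈ -0.043478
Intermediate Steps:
A(n, Y) = -24 (A(n, Y) = -4 - 20 = -24)
r(D) = 1 (r(D) = (2*D)/((2*D)) = (2*D)*(1/(2*D)) = 1)
1/(A(w, 724) + r(1384)) = 1/(-24 + 1) = 1/(-23) = -1/23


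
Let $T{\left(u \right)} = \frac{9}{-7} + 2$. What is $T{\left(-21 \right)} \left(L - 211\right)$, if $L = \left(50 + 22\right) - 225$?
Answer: $-260$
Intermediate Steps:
$T{\left(u \right)} = \frac{5}{7}$ ($T{\left(u \right)} = 9 \left(- \frac{1}{7}\right) + 2 = - \frac{9}{7} + 2 = \frac{5}{7}$)
$L = -153$ ($L = 72 - 225 = -153$)
$T{\left(-21 \right)} \left(L - 211\right) = \frac{5 \left(-153 - 211\right)}{7} = \frac{5}{7} \left(-364\right) = -260$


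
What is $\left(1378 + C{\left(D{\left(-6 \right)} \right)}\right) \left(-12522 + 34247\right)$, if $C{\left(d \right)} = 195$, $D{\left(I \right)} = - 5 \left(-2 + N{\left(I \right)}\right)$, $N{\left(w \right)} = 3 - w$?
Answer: $34173425$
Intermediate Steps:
$D{\left(I \right)} = -5 + 5 I$ ($D{\left(I \right)} = - 5 \left(-2 - \left(-3 + I\right)\right) = - 5 \left(1 - I\right) = -5 + 5 I$)
$\left(1378 + C{\left(D{\left(-6 \right)} \right)}\right) \left(-12522 + 34247\right) = \left(1378 + 195\right) \left(-12522 + 34247\right) = 1573 \cdot 21725 = 34173425$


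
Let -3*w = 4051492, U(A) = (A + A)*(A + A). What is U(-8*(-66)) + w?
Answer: -706084/3 ≈ -2.3536e+5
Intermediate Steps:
U(A) = 4*A² (U(A) = (2*A)*(2*A) = 4*A²)
w = -4051492/3 (w = -⅓*4051492 = -4051492/3 ≈ -1.3505e+6)
U(-8*(-66)) + w = 4*(-8*(-66))² - 4051492/3 = 4*528² - 4051492/3 = 4*278784 - 4051492/3 = 1115136 - 4051492/3 = -706084/3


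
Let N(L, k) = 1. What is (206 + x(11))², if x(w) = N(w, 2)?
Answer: 42849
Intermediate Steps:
x(w) = 1
(206 + x(11))² = (206 + 1)² = 207² = 42849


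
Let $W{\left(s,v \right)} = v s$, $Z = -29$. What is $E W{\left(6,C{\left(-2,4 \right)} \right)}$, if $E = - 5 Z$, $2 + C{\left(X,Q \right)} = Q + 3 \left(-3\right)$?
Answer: $-6090$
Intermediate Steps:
$C{\left(X,Q \right)} = -11 + Q$ ($C{\left(X,Q \right)} = -2 + \left(Q + 3 \left(-3\right)\right) = -2 + \left(Q - 9\right) = -2 + \left(-9 + Q\right) = -11 + Q$)
$W{\left(s,v \right)} = s v$
$E = 145$ ($E = \left(-5\right) \left(-29\right) = 145$)
$E W{\left(6,C{\left(-2,4 \right)} \right)} = 145 \cdot 6 \left(-11 + 4\right) = 145 \cdot 6 \left(-7\right) = 145 \left(-42\right) = -6090$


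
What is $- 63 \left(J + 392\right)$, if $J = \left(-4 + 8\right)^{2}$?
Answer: $-25704$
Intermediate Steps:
$J = 16$ ($J = 4^{2} = 16$)
$- 63 \left(J + 392\right) = - 63 \left(16 + 392\right) = \left(-63\right) 408 = -25704$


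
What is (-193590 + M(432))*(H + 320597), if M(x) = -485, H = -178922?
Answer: -27495575625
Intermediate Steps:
(-193590 + M(432))*(H + 320597) = (-193590 - 485)*(-178922 + 320597) = -194075*141675 = -27495575625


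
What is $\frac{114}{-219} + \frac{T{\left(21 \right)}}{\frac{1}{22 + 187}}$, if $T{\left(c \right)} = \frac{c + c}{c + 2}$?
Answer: $\frac{639920}{1679} \approx 381.13$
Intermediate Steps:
$T{\left(c \right)} = \frac{2 c}{2 + c}$
$\frac{114}{-219} + \frac{T{\left(21 \right)}}{\frac{1}{22 + 187}} = \frac{114}{-219} + \frac{2 \cdot 21 \frac{1}{2 + 21}}{\frac{1}{22 + 187}} = 114 \left(- \frac{1}{219}\right) + \frac{2 \cdot 21 \cdot \frac{1}{23}}{\frac{1}{209}} = - \frac{38}{73} + 2 \cdot 21 \cdot \frac{1}{23} \frac{1}{\frac{1}{209}} = - \frac{38}{73} + \frac{42}{23} \cdot 209 = - \frac{38}{73} + \frac{8778}{23} = \frac{639920}{1679}$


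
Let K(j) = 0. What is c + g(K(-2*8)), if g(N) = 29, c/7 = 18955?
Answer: 132714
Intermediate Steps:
c = 132685 (c = 7*18955 = 132685)
c + g(K(-2*8)) = 132685 + 29 = 132714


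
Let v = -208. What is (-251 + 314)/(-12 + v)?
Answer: -63/220 ≈ -0.28636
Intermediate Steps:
(-251 + 314)/(-12 + v) = (-251 + 314)/(-12 - 208) = 63/(-220) = 63*(-1/220) = -63/220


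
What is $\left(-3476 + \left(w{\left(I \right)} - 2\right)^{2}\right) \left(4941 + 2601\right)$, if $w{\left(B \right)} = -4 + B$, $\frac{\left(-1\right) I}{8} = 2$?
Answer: $-22565664$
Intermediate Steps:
$I = -16$ ($I = \left(-8\right) 2 = -16$)
$\left(-3476 + \left(w{\left(I \right)} - 2\right)^{2}\right) \left(4941 + 2601\right) = \left(-3476 + \left(\left(-4 - 16\right) - 2\right)^{2}\right) \left(4941 + 2601\right) = \left(-3476 + \left(-20 - 2\right)^{2}\right) 7542 = \left(-3476 + \left(-22\right)^{2}\right) 7542 = \left(-3476 + 484\right) 7542 = \left(-2992\right) 7542 = -22565664$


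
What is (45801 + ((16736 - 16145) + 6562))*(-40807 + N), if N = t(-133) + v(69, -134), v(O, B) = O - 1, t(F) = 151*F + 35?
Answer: -3218914798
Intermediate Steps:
t(F) = 35 + 151*F
v(O, B) = -1 + O
N = -19980 (N = (35 + 151*(-133)) + (-1 + 69) = (35 - 20083) + 68 = -20048 + 68 = -19980)
(45801 + ((16736 - 16145) + 6562))*(-40807 + N) = (45801 + ((16736 - 16145) + 6562))*(-40807 - 19980) = (45801 + (591 + 6562))*(-60787) = (45801 + 7153)*(-60787) = 52954*(-60787) = -3218914798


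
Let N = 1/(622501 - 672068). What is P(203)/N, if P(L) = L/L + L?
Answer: -10111668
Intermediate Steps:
P(L) = 1 + L
N = -1/49567 (N = 1/(-49567) = -1/49567 ≈ -2.0175e-5)
P(203)/N = (1 + 203)/(-1/49567) = 204*(-49567) = -10111668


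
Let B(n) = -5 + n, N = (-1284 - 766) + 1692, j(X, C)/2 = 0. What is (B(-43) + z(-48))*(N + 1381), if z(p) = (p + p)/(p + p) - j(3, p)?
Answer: -48081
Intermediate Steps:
j(X, C) = 0 (j(X, C) = 2*0 = 0)
N = -358 (N = -2050 + 1692 = -358)
z(p) = 1 (z(p) = (p + p)/(p + p) - 1*0 = (2*p)/((2*p)) + 0 = (2*p)*(1/(2*p)) + 0 = 1 + 0 = 1)
(B(-43) + z(-48))*(N + 1381) = ((-5 - 43) + 1)*(-358 + 1381) = (-48 + 1)*1023 = -47*1023 = -48081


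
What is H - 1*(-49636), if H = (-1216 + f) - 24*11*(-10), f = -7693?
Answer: 43367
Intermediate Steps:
H = -6269 (H = (-1216 - 7693) - 24*11*(-10) = -8909 - 264*(-10) = -8909 + 2640 = -6269)
H - 1*(-49636) = -6269 - 1*(-49636) = -6269 + 49636 = 43367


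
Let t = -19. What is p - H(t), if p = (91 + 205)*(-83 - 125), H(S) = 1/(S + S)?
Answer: -2339583/38 ≈ -61568.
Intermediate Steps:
H(S) = 1/(2*S)
p = -61568 (p = 296*(-208) = -61568)
p - H(t) = -61568 - 1/(2*(-19)) = -61568 - (-1)/(2*19) = -61568 - 1*(-1/38) = -61568 + 1/38 = -2339583/38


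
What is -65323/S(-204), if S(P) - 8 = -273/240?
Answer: -5225840/549 ≈ -9518.8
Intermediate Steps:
S(P) = 549/80 (S(P) = 8 - 273/240 = 8 - 273*1/240 = 8 - 91/80 = 549/80)
-65323/S(-204) = -65323/549/80 = -65323*80/549 = -5225840/549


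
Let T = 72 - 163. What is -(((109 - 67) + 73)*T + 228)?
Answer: 10237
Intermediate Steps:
T = -91
-(((109 - 67) + 73)*T + 228) = -(((109 - 67) + 73)*(-91) + 228) = -((42 + 73)*(-91) + 228) = -(115*(-91) + 228) = -(-10465 + 228) = -1*(-10237) = 10237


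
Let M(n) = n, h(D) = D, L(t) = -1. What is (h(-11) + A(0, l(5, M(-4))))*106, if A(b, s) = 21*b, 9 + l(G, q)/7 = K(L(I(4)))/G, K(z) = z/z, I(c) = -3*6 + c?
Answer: -1166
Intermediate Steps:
I(c) = -18 + c
K(z) = 1
l(G, q) = -63 + 7/G (l(G, q) = -63 + 7*(1/G) = -63 + 7/G)
(h(-11) + A(0, l(5, M(-4))))*106 = (-11 + 21*0)*106 = (-11 + 0)*106 = -11*106 = -1166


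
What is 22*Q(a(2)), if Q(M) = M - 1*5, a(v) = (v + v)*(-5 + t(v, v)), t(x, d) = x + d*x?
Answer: -22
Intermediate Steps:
a(v) = 2*v*(-5 + v*(1 + v)) (a(v) = (v + v)*(-5 + v*(1 + v)) = (2*v)*(-5 + v*(1 + v)) = 2*v*(-5 + v*(1 + v)))
Q(M) = -5 + M (Q(M) = M - 5 = -5 + M)
22*Q(a(2)) = 22*(-5 + 2*2*(-5 + 2*(1 + 2))) = 22*(-5 + 2*2*(-5 + 2*3)) = 22*(-5 + 2*2*(-5 + 6)) = 22*(-5 + 2*2*1) = 22*(-5 + 4) = 22*(-1) = -22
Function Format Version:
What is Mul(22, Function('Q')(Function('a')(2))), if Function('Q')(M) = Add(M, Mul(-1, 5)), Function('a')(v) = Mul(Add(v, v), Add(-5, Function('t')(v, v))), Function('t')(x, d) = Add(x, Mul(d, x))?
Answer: -22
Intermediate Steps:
Function('a')(v) = Mul(2, v, Add(-5, Mul(v, Add(1, v)))) (Function('a')(v) = Mul(Add(v, v), Add(-5, Mul(v, Add(1, v)))) = Mul(Mul(2, v), Add(-5, Mul(v, Add(1, v)))) = Mul(2, v, Add(-5, Mul(v, Add(1, v)))))
Function('Q')(M) = Add(-5, M) (Function('Q')(M) = Add(M, -5) = Add(-5, M))
Mul(22, Function('Q')(Function('a')(2))) = Mul(22, Add(-5, Mul(2, 2, Add(-5, Mul(2, Add(1, 2)))))) = Mul(22, Add(-5, Mul(2, 2, Add(-5, Mul(2, 3))))) = Mul(22, Add(-5, Mul(2, 2, Add(-5, 6)))) = Mul(22, Add(-5, Mul(2, 2, 1))) = Mul(22, Add(-5, 4)) = Mul(22, -1) = -22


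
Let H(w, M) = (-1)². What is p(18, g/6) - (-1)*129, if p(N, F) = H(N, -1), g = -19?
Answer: 130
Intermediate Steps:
H(w, M) = 1
p(N, F) = 1
p(18, g/6) - (-1)*129 = 1 - (-1)*129 = 1 - 1*(-129) = 1 + 129 = 130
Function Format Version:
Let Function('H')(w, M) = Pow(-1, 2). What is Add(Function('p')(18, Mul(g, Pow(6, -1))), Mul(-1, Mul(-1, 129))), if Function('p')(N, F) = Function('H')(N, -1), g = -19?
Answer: 130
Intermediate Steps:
Function('H')(w, M) = 1
Function('p')(N, F) = 1
Add(Function('p')(18, Mul(g, Pow(6, -1))), Mul(-1, Mul(-1, 129))) = Add(1, Mul(-1, Mul(-1, 129))) = Add(1, Mul(-1, -129)) = Add(1, 129) = 130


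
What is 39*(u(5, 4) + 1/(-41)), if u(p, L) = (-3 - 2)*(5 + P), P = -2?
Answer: -24024/41 ≈ -585.95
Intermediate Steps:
u(p, L) = -15 (u(p, L) = (-3 - 2)*(5 - 2) = -5*3 = -15)
39*(u(5, 4) + 1/(-41)) = 39*(-15 + 1/(-41)) = 39*(-15 - 1/41) = 39*(-616/41) = -24024/41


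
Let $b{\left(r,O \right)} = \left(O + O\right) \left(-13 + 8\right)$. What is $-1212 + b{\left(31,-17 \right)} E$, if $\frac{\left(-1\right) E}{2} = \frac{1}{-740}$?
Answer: $- \frac{44827}{37} \approx -1211.5$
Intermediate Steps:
$b{\left(r,O \right)} = - 10 O$ ($b{\left(r,O \right)} = 2 O \left(-5\right) = - 10 O$)
$E = \frac{1}{370}$ ($E = - \frac{2}{-740} = \left(-2\right) \left(- \frac{1}{740}\right) = \frac{1}{370} \approx 0.0027027$)
$-1212 + b{\left(31,-17 \right)} E = -1212 + \left(-10\right) \left(-17\right) \frac{1}{370} = -1212 + 170 \cdot \frac{1}{370} = -1212 + \frac{17}{37} = - \frac{44827}{37}$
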